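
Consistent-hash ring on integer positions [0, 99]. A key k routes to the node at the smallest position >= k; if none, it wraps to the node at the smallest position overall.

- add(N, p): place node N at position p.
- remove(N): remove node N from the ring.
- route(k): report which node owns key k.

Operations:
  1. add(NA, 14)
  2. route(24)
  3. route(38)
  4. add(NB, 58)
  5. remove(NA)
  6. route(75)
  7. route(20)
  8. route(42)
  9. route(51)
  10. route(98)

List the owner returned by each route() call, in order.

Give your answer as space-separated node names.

Op 1: add NA@14 -> ring=[14:NA]
Op 2: route key 24: none >= 24, wrap to smallest pos 14 -> NA
Op 3: route key 38: none >= 38, wrap to smallest pos 14 -> NA
Op 4: add NB@58 -> ring=[14:NA,58:NB]
Op 5: remove NA -> ring=[58:NB]
Op 6: route key 75: none >= 75, wrap to smallest pos 58 -> NB
Op 7: route key 20: smallest pos >= 20 is 58 -> NB
Op 8: route key 42: smallest pos >= 42 is 58 -> NB
Op 9: route key 51: smallest pos >= 51 is 58 -> NB
Op 10: route key 98: none >= 98, wrap to smallest pos 58 -> NB

Answer: NA NA NB NB NB NB NB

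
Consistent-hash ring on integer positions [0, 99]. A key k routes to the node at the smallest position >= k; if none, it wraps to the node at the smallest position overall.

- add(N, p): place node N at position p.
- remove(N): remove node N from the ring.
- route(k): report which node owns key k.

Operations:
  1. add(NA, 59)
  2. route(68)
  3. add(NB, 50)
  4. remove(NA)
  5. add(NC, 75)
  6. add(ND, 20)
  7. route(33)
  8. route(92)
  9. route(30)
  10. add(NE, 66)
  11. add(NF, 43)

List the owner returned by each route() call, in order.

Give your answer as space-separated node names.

Op 1: add NA@59 -> ring=[59:NA]
Op 2: route key 68: none >= 68, wrap to smallest pos 59 -> NA
Op 3: add NB@50 -> ring=[50:NB,59:NA]
Op 4: remove NA -> ring=[50:NB]
Op 5: add NC@75 -> ring=[50:NB,75:NC]
Op 6: add ND@20 -> ring=[20:ND,50:NB,75:NC]
Op 7: route key 33: smallest pos >= 33 is 50 -> NB
Op 8: route key 92: none >= 92, wrap to smallest pos 20 -> ND
Op 9: route key 30: smallest pos >= 30 is 50 -> NB
Op 10: add NE@66 -> ring=[20:ND,50:NB,66:NE,75:NC]
Op 11: add NF@43 -> ring=[20:ND,43:NF,50:NB,66:NE,75:NC]

Answer: NA NB ND NB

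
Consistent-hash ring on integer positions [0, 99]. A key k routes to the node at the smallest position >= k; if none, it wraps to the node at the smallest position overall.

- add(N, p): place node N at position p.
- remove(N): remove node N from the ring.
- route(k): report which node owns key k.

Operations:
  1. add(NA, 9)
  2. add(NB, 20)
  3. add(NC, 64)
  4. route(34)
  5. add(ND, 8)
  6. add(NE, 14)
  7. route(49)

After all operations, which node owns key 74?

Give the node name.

Answer: ND

Derivation:
Op 1: add NA@9 -> ring=[9:NA]
Op 2: add NB@20 -> ring=[9:NA,20:NB]
Op 3: add NC@64 -> ring=[9:NA,20:NB,64:NC]
Op 4: route key 34: smallest pos >= 34 is 64 -> NC
Op 5: add ND@8 -> ring=[8:ND,9:NA,20:NB,64:NC]
Op 6: add NE@14 -> ring=[8:ND,9:NA,14:NE,20:NB,64:NC]
Op 7: route key 49: smallest pos >= 49 is 64 -> NC
Final route key 74: none >= 74, wrap to smallest pos 8 -> ND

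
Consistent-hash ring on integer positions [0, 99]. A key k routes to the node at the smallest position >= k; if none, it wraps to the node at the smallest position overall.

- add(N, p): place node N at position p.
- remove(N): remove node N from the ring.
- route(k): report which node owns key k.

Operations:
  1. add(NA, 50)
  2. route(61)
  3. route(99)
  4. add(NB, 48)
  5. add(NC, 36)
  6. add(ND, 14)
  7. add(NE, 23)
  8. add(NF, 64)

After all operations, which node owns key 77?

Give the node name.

Op 1: add NA@50 -> ring=[50:NA]
Op 2: route key 61: none >= 61, wrap to smallest pos 50 -> NA
Op 3: route key 99: none >= 99, wrap to smallest pos 50 -> NA
Op 4: add NB@48 -> ring=[48:NB,50:NA]
Op 5: add NC@36 -> ring=[36:NC,48:NB,50:NA]
Op 6: add ND@14 -> ring=[14:ND,36:NC,48:NB,50:NA]
Op 7: add NE@23 -> ring=[14:ND,23:NE,36:NC,48:NB,50:NA]
Op 8: add NF@64 -> ring=[14:ND,23:NE,36:NC,48:NB,50:NA,64:NF]
Final route key 77: none >= 77, wrap to smallest pos 14 -> ND

Answer: ND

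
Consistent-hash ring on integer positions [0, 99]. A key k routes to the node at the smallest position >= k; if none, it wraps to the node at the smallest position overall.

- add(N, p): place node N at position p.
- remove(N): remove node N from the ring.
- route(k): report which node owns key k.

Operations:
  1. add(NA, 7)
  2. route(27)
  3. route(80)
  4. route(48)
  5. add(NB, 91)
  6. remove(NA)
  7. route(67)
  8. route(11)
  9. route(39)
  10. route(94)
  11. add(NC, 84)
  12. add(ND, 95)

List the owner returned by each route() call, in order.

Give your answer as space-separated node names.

Answer: NA NA NA NB NB NB NB

Derivation:
Op 1: add NA@7 -> ring=[7:NA]
Op 2: route key 27: none >= 27, wrap to smallest pos 7 -> NA
Op 3: route key 80: none >= 80, wrap to smallest pos 7 -> NA
Op 4: route key 48: none >= 48, wrap to smallest pos 7 -> NA
Op 5: add NB@91 -> ring=[7:NA,91:NB]
Op 6: remove NA -> ring=[91:NB]
Op 7: route key 67: smallest pos >= 67 is 91 -> NB
Op 8: route key 11: smallest pos >= 11 is 91 -> NB
Op 9: route key 39: smallest pos >= 39 is 91 -> NB
Op 10: route key 94: none >= 94, wrap to smallest pos 91 -> NB
Op 11: add NC@84 -> ring=[84:NC,91:NB]
Op 12: add ND@95 -> ring=[84:NC,91:NB,95:ND]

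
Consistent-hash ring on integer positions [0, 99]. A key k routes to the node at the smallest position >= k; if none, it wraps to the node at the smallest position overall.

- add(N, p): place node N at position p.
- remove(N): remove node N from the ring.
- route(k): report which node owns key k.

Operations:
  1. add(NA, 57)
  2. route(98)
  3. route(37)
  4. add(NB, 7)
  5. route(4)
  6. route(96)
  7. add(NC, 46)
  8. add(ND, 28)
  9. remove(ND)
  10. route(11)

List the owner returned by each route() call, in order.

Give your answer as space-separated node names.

Op 1: add NA@57 -> ring=[57:NA]
Op 2: route key 98: none >= 98, wrap to smallest pos 57 -> NA
Op 3: route key 37: smallest pos >= 37 is 57 -> NA
Op 4: add NB@7 -> ring=[7:NB,57:NA]
Op 5: route key 4: smallest pos >= 4 is 7 -> NB
Op 6: route key 96: none >= 96, wrap to smallest pos 7 -> NB
Op 7: add NC@46 -> ring=[7:NB,46:NC,57:NA]
Op 8: add ND@28 -> ring=[7:NB,28:ND,46:NC,57:NA]
Op 9: remove ND -> ring=[7:NB,46:NC,57:NA]
Op 10: route key 11: smallest pos >= 11 is 46 -> NC

Answer: NA NA NB NB NC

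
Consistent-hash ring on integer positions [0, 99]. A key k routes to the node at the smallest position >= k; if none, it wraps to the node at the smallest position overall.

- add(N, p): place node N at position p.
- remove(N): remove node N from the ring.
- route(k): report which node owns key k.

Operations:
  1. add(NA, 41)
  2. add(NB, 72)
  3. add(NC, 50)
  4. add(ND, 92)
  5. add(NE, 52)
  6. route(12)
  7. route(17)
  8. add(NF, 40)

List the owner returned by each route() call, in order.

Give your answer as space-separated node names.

Op 1: add NA@41 -> ring=[41:NA]
Op 2: add NB@72 -> ring=[41:NA,72:NB]
Op 3: add NC@50 -> ring=[41:NA,50:NC,72:NB]
Op 4: add ND@92 -> ring=[41:NA,50:NC,72:NB,92:ND]
Op 5: add NE@52 -> ring=[41:NA,50:NC,52:NE,72:NB,92:ND]
Op 6: route key 12: smallest pos >= 12 is 41 -> NA
Op 7: route key 17: smallest pos >= 17 is 41 -> NA
Op 8: add NF@40 -> ring=[40:NF,41:NA,50:NC,52:NE,72:NB,92:ND]

Answer: NA NA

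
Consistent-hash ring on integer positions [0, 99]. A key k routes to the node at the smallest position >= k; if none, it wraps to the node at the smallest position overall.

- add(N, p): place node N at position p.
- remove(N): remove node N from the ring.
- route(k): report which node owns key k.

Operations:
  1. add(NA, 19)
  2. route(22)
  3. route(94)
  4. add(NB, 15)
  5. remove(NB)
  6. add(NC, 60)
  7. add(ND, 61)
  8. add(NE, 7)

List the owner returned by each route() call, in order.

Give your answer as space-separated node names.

Op 1: add NA@19 -> ring=[19:NA]
Op 2: route key 22: none >= 22, wrap to smallest pos 19 -> NA
Op 3: route key 94: none >= 94, wrap to smallest pos 19 -> NA
Op 4: add NB@15 -> ring=[15:NB,19:NA]
Op 5: remove NB -> ring=[19:NA]
Op 6: add NC@60 -> ring=[19:NA,60:NC]
Op 7: add ND@61 -> ring=[19:NA,60:NC,61:ND]
Op 8: add NE@7 -> ring=[7:NE,19:NA,60:NC,61:ND]

Answer: NA NA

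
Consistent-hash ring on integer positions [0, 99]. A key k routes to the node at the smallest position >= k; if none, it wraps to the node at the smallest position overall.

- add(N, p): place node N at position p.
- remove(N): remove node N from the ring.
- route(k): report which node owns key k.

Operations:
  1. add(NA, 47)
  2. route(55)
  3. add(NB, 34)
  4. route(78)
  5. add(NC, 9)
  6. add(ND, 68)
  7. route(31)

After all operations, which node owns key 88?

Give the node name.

Answer: NC

Derivation:
Op 1: add NA@47 -> ring=[47:NA]
Op 2: route key 55: none >= 55, wrap to smallest pos 47 -> NA
Op 3: add NB@34 -> ring=[34:NB,47:NA]
Op 4: route key 78: none >= 78, wrap to smallest pos 34 -> NB
Op 5: add NC@9 -> ring=[9:NC,34:NB,47:NA]
Op 6: add ND@68 -> ring=[9:NC,34:NB,47:NA,68:ND]
Op 7: route key 31: smallest pos >= 31 is 34 -> NB
Final route key 88: none >= 88, wrap to smallest pos 9 -> NC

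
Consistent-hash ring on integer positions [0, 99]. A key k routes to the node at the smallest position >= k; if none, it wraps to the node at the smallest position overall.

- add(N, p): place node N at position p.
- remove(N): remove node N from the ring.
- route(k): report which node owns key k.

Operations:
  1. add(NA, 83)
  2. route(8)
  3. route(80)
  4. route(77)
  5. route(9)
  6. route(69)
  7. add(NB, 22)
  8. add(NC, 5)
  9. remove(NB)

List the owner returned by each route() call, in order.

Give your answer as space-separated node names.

Answer: NA NA NA NA NA

Derivation:
Op 1: add NA@83 -> ring=[83:NA]
Op 2: route key 8: smallest pos >= 8 is 83 -> NA
Op 3: route key 80: smallest pos >= 80 is 83 -> NA
Op 4: route key 77: smallest pos >= 77 is 83 -> NA
Op 5: route key 9: smallest pos >= 9 is 83 -> NA
Op 6: route key 69: smallest pos >= 69 is 83 -> NA
Op 7: add NB@22 -> ring=[22:NB,83:NA]
Op 8: add NC@5 -> ring=[5:NC,22:NB,83:NA]
Op 9: remove NB -> ring=[5:NC,83:NA]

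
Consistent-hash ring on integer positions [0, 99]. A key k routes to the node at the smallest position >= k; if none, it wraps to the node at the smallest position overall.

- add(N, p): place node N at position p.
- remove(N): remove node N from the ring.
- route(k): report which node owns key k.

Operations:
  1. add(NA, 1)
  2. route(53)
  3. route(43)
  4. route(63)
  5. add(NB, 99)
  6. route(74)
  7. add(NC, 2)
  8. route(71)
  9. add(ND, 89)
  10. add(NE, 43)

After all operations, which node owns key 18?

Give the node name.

Op 1: add NA@1 -> ring=[1:NA]
Op 2: route key 53: none >= 53, wrap to smallest pos 1 -> NA
Op 3: route key 43: none >= 43, wrap to smallest pos 1 -> NA
Op 4: route key 63: none >= 63, wrap to smallest pos 1 -> NA
Op 5: add NB@99 -> ring=[1:NA,99:NB]
Op 6: route key 74: smallest pos >= 74 is 99 -> NB
Op 7: add NC@2 -> ring=[1:NA,2:NC,99:NB]
Op 8: route key 71: smallest pos >= 71 is 99 -> NB
Op 9: add ND@89 -> ring=[1:NA,2:NC,89:ND,99:NB]
Op 10: add NE@43 -> ring=[1:NA,2:NC,43:NE,89:ND,99:NB]
Final route key 18: smallest pos >= 18 is 43 -> NE

Answer: NE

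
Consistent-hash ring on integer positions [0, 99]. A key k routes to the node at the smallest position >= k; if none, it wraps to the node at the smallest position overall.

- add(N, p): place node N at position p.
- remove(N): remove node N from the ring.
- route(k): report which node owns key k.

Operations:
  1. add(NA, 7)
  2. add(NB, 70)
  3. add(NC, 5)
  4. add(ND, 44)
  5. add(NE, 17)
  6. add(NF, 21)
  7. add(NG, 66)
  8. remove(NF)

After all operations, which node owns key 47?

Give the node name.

Answer: NG

Derivation:
Op 1: add NA@7 -> ring=[7:NA]
Op 2: add NB@70 -> ring=[7:NA,70:NB]
Op 3: add NC@5 -> ring=[5:NC,7:NA,70:NB]
Op 4: add ND@44 -> ring=[5:NC,7:NA,44:ND,70:NB]
Op 5: add NE@17 -> ring=[5:NC,7:NA,17:NE,44:ND,70:NB]
Op 6: add NF@21 -> ring=[5:NC,7:NA,17:NE,21:NF,44:ND,70:NB]
Op 7: add NG@66 -> ring=[5:NC,7:NA,17:NE,21:NF,44:ND,66:NG,70:NB]
Op 8: remove NF -> ring=[5:NC,7:NA,17:NE,44:ND,66:NG,70:NB]
Final route key 47: smallest pos >= 47 is 66 -> NG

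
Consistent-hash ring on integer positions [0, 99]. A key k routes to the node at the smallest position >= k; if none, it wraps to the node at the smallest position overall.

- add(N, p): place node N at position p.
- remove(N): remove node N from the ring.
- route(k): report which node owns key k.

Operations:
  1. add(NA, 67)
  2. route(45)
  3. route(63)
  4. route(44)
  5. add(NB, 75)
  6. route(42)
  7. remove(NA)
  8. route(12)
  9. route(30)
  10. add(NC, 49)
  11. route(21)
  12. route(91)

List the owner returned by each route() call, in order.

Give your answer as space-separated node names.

Op 1: add NA@67 -> ring=[67:NA]
Op 2: route key 45: smallest pos >= 45 is 67 -> NA
Op 3: route key 63: smallest pos >= 63 is 67 -> NA
Op 4: route key 44: smallest pos >= 44 is 67 -> NA
Op 5: add NB@75 -> ring=[67:NA,75:NB]
Op 6: route key 42: smallest pos >= 42 is 67 -> NA
Op 7: remove NA -> ring=[75:NB]
Op 8: route key 12: smallest pos >= 12 is 75 -> NB
Op 9: route key 30: smallest pos >= 30 is 75 -> NB
Op 10: add NC@49 -> ring=[49:NC,75:NB]
Op 11: route key 21: smallest pos >= 21 is 49 -> NC
Op 12: route key 91: none >= 91, wrap to smallest pos 49 -> NC

Answer: NA NA NA NA NB NB NC NC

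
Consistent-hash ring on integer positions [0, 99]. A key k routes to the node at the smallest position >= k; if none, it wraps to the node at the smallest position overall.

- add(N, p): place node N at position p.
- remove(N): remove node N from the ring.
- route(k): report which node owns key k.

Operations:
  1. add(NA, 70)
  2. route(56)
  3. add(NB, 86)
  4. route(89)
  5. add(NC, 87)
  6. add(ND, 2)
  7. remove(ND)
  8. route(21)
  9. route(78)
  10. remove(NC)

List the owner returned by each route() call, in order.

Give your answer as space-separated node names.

Op 1: add NA@70 -> ring=[70:NA]
Op 2: route key 56: smallest pos >= 56 is 70 -> NA
Op 3: add NB@86 -> ring=[70:NA,86:NB]
Op 4: route key 89: none >= 89, wrap to smallest pos 70 -> NA
Op 5: add NC@87 -> ring=[70:NA,86:NB,87:NC]
Op 6: add ND@2 -> ring=[2:ND,70:NA,86:NB,87:NC]
Op 7: remove ND -> ring=[70:NA,86:NB,87:NC]
Op 8: route key 21: smallest pos >= 21 is 70 -> NA
Op 9: route key 78: smallest pos >= 78 is 86 -> NB
Op 10: remove NC -> ring=[70:NA,86:NB]

Answer: NA NA NA NB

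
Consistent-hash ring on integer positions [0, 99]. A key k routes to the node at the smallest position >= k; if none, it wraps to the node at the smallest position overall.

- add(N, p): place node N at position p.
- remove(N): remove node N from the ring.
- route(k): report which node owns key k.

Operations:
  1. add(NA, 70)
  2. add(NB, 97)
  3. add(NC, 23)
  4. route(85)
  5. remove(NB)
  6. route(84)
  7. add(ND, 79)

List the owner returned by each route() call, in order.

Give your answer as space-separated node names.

Answer: NB NC

Derivation:
Op 1: add NA@70 -> ring=[70:NA]
Op 2: add NB@97 -> ring=[70:NA,97:NB]
Op 3: add NC@23 -> ring=[23:NC,70:NA,97:NB]
Op 4: route key 85: smallest pos >= 85 is 97 -> NB
Op 5: remove NB -> ring=[23:NC,70:NA]
Op 6: route key 84: none >= 84, wrap to smallest pos 23 -> NC
Op 7: add ND@79 -> ring=[23:NC,70:NA,79:ND]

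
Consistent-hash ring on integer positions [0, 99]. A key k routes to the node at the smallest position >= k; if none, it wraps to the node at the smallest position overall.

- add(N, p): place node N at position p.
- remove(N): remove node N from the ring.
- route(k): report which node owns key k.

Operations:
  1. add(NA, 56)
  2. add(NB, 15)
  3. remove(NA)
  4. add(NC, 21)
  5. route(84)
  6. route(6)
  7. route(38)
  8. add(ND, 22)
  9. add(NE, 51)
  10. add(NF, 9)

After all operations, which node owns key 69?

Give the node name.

Op 1: add NA@56 -> ring=[56:NA]
Op 2: add NB@15 -> ring=[15:NB,56:NA]
Op 3: remove NA -> ring=[15:NB]
Op 4: add NC@21 -> ring=[15:NB,21:NC]
Op 5: route key 84: none >= 84, wrap to smallest pos 15 -> NB
Op 6: route key 6: smallest pos >= 6 is 15 -> NB
Op 7: route key 38: none >= 38, wrap to smallest pos 15 -> NB
Op 8: add ND@22 -> ring=[15:NB,21:NC,22:ND]
Op 9: add NE@51 -> ring=[15:NB,21:NC,22:ND,51:NE]
Op 10: add NF@9 -> ring=[9:NF,15:NB,21:NC,22:ND,51:NE]
Final route key 69: none >= 69, wrap to smallest pos 9 -> NF

Answer: NF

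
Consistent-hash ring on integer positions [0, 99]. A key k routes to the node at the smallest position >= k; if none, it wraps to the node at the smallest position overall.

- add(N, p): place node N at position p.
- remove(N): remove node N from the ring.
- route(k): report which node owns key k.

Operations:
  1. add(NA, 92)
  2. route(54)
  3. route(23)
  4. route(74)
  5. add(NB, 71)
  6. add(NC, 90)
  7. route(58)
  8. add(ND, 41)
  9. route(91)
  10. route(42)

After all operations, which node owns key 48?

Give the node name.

Answer: NB

Derivation:
Op 1: add NA@92 -> ring=[92:NA]
Op 2: route key 54: smallest pos >= 54 is 92 -> NA
Op 3: route key 23: smallest pos >= 23 is 92 -> NA
Op 4: route key 74: smallest pos >= 74 is 92 -> NA
Op 5: add NB@71 -> ring=[71:NB,92:NA]
Op 6: add NC@90 -> ring=[71:NB,90:NC,92:NA]
Op 7: route key 58: smallest pos >= 58 is 71 -> NB
Op 8: add ND@41 -> ring=[41:ND,71:NB,90:NC,92:NA]
Op 9: route key 91: smallest pos >= 91 is 92 -> NA
Op 10: route key 42: smallest pos >= 42 is 71 -> NB
Final route key 48: smallest pos >= 48 is 71 -> NB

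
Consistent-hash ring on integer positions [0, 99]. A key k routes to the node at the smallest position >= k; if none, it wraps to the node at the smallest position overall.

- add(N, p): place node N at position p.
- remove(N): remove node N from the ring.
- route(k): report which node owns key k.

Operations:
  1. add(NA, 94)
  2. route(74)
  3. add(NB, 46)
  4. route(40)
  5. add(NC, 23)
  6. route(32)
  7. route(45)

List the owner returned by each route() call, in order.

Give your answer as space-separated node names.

Answer: NA NB NB NB

Derivation:
Op 1: add NA@94 -> ring=[94:NA]
Op 2: route key 74: smallest pos >= 74 is 94 -> NA
Op 3: add NB@46 -> ring=[46:NB,94:NA]
Op 4: route key 40: smallest pos >= 40 is 46 -> NB
Op 5: add NC@23 -> ring=[23:NC,46:NB,94:NA]
Op 6: route key 32: smallest pos >= 32 is 46 -> NB
Op 7: route key 45: smallest pos >= 45 is 46 -> NB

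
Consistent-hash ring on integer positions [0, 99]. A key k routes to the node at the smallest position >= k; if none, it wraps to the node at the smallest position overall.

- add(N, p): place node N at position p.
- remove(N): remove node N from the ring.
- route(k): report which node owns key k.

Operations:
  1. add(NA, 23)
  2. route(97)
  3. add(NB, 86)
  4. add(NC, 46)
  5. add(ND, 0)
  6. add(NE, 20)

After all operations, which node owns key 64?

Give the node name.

Answer: NB

Derivation:
Op 1: add NA@23 -> ring=[23:NA]
Op 2: route key 97: none >= 97, wrap to smallest pos 23 -> NA
Op 3: add NB@86 -> ring=[23:NA,86:NB]
Op 4: add NC@46 -> ring=[23:NA,46:NC,86:NB]
Op 5: add ND@0 -> ring=[0:ND,23:NA,46:NC,86:NB]
Op 6: add NE@20 -> ring=[0:ND,20:NE,23:NA,46:NC,86:NB]
Final route key 64: smallest pos >= 64 is 86 -> NB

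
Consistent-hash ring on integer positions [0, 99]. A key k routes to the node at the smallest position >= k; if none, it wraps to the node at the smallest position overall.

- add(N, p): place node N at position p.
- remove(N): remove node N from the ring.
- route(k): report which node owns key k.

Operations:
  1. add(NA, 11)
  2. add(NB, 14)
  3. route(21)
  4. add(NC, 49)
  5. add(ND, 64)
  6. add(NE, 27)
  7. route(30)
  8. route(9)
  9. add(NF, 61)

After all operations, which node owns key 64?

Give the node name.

Answer: ND

Derivation:
Op 1: add NA@11 -> ring=[11:NA]
Op 2: add NB@14 -> ring=[11:NA,14:NB]
Op 3: route key 21: none >= 21, wrap to smallest pos 11 -> NA
Op 4: add NC@49 -> ring=[11:NA,14:NB,49:NC]
Op 5: add ND@64 -> ring=[11:NA,14:NB,49:NC,64:ND]
Op 6: add NE@27 -> ring=[11:NA,14:NB,27:NE,49:NC,64:ND]
Op 7: route key 30: smallest pos >= 30 is 49 -> NC
Op 8: route key 9: smallest pos >= 9 is 11 -> NA
Op 9: add NF@61 -> ring=[11:NA,14:NB,27:NE,49:NC,61:NF,64:ND]
Final route key 64: smallest pos >= 64 is 64 -> ND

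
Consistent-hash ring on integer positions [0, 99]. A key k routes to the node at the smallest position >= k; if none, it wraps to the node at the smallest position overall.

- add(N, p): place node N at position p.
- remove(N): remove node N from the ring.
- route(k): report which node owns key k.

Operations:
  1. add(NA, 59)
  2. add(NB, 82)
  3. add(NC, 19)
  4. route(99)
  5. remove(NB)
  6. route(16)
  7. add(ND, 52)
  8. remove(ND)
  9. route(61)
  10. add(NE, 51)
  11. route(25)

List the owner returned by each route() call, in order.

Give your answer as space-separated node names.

Op 1: add NA@59 -> ring=[59:NA]
Op 2: add NB@82 -> ring=[59:NA,82:NB]
Op 3: add NC@19 -> ring=[19:NC,59:NA,82:NB]
Op 4: route key 99: none >= 99, wrap to smallest pos 19 -> NC
Op 5: remove NB -> ring=[19:NC,59:NA]
Op 6: route key 16: smallest pos >= 16 is 19 -> NC
Op 7: add ND@52 -> ring=[19:NC,52:ND,59:NA]
Op 8: remove ND -> ring=[19:NC,59:NA]
Op 9: route key 61: none >= 61, wrap to smallest pos 19 -> NC
Op 10: add NE@51 -> ring=[19:NC,51:NE,59:NA]
Op 11: route key 25: smallest pos >= 25 is 51 -> NE

Answer: NC NC NC NE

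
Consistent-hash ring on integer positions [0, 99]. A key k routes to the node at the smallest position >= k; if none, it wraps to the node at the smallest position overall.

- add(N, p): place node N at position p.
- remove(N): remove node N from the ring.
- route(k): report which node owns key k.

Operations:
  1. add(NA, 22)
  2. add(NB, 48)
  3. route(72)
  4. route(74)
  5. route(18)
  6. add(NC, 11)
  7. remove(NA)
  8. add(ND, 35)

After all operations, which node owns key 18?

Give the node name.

Op 1: add NA@22 -> ring=[22:NA]
Op 2: add NB@48 -> ring=[22:NA,48:NB]
Op 3: route key 72: none >= 72, wrap to smallest pos 22 -> NA
Op 4: route key 74: none >= 74, wrap to smallest pos 22 -> NA
Op 5: route key 18: smallest pos >= 18 is 22 -> NA
Op 6: add NC@11 -> ring=[11:NC,22:NA,48:NB]
Op 7: remove NA -> ring=[11:NC,48:NB]
Op 8: add ND@35 -> ring=[11:NC,35:ND,48:NB]
Final route key 18: smallest pos >= 18 is 35 -> ND

Answer: ND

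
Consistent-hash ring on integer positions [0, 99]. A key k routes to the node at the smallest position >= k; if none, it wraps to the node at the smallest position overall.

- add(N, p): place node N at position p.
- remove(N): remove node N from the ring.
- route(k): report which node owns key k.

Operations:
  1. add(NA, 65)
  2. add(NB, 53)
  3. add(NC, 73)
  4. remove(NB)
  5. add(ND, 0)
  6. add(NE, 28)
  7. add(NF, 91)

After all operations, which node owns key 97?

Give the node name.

Op 1: add NA@65 -> ring=[65:NA]
Op 2: add NB@53 -> ring=[53:NB,65:NA]
Op 3: add NC@73 -> ring=[53:NB,65:NA,73:NC]
Op 4: remove NB -> ring=[65:NA,73:NC]
Op 5: add ND@0 -> ring=[0:ND,65:NA,73:NC]
Op 6: add NE@28 -> ring=[0:ND,28:NE,65:NA,73:NC]
Op 7: add NF@91 -> ring=[0:ND,28:NE,65:NA,73:NC,91:NF]
Final route key 97: none >= 97, wrap to smallest pos 0 -> ND

Answer: ND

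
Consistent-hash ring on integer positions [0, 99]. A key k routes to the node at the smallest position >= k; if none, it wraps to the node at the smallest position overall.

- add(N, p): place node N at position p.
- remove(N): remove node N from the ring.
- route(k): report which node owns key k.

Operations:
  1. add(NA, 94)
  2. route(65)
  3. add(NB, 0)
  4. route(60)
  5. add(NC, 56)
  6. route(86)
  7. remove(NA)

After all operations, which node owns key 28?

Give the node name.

Answer: NC

Derivation:
Op 1: add NA@94 -> ring=[94:NA]
Op 2: route key 65: smallest pos >= 65 is 94 -> NA
Op 3: add NB@0 -> ring=[0:NB,94:NA]
Op 4: route key 60: smallest pos >= 60 is 94 -> NA
Op 5: add NC@56 -> ring=[0:NB,56:NC,94:NA]
Op 6: route key 86: smallest pos >= 86 is 94 -> NA
Op 7: remove NA -> ring=[0:NB,56:NC]
Final route key 28: smallest pos >= 28 is 56 -> NC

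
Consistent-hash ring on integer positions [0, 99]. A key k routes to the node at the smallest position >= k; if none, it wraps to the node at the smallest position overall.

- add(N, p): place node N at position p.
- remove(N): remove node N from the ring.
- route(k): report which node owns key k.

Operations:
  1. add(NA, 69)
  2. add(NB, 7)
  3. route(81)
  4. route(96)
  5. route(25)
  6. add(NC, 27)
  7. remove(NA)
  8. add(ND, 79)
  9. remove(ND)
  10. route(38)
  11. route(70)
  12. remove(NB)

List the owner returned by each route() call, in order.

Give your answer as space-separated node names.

Answer: NB NB NA NB NB

Derivation:
Op 1: add NA@69 -> ring=[69:NA]
Op 2: add NB@7 -> ring=[7:NB,69:NA]
Op 3: route key 81: none >= 81, wrap to smallest pos 7 -> NB
Op 4: route key 96: none >= 96, wrap to smallest pos 7 -> NB
Op 5: route key 25: smallest pos >= 25 is 69 -> NA
Op 6: add NC@27 -> ring=[7:NB,27:NC,69:NA]
Op 7: remove NA -> ring=[7:NB,27:NC]
Op 8: add ND@79 -> ring=[7:NB,27:NC,79:ND]
Op 9: remove ND -> ring=[7:NB,27:NC]
Op 10: route key 38: none >= 38, wrap to smallest pos 7 -> NB
Op 11: route key 70: none >= 70, wrap to smallest pos 7 -> NB
Op 12: remove NB -> ring=[27:NC]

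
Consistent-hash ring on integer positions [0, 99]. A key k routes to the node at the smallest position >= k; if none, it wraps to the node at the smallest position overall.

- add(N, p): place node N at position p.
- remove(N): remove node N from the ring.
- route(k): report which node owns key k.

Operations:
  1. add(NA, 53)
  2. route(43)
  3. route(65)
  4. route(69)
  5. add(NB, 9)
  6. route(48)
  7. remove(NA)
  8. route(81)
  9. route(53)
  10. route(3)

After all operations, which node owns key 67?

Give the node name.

Answer: NB

Derivation:
Op 1: add NA@53 -> ring=[53:NA]
Op 2: route key 43: smallest pos >= 43 is 53 -> NA
Op 3: route key 65: none >= 65, wrap to smallest pos 53 -> NA
Op 4: route key 69: none >= 69, wrap to smallest pos 53 -> NA
Op 5: add NB@9 -> ring=[9:NB,53:NA]
Op 6: route key 48: smallest pos >= 48 is 53 -> NA
Op 7: remove NA -> ring=[9:NB]
Op 8: route key 81: none >= 81, wrap to smallest pos 9 -> NB
Op 9: route key 53: none >= 53, wrap to smallest pos 9 -> NB
Op 10: route key 3: smallest pos >= 3 is 9 -> NB
Final route key 67: none >= 67, wrap to smallest pos 9 -> NB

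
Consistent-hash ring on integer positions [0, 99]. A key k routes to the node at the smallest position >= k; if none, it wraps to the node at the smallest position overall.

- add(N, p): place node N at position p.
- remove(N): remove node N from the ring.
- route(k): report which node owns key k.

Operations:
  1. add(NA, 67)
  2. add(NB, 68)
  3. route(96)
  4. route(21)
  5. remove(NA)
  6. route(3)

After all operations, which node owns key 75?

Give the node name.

Op 1: add NA@67 -> ring=[67:NA]
Op 2: add NB@68 -> ring=[67:NA,68:NB]
Op 3: route key 96: none >= 96, wrap to smallest pos 67 -> NA
Op 4: route key 21: smallest pos >= 21 is 67 -> NA
Op 5: remove NA -> ring=[68:NB]
Op 6: route key 3: smallest pos >= 3 is 68 -> NB
Final route key 75: none >= 75, wrap to smallest pos 68 -> NB

Answer: NB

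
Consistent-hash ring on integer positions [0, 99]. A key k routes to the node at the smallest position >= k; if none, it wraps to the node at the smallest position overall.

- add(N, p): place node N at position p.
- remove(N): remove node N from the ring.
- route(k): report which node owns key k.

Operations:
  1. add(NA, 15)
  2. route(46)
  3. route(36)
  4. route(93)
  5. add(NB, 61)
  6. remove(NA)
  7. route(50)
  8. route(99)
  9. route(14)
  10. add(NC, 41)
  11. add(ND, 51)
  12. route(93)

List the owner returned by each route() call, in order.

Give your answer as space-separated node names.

Answer: NA NA NA NB NB NB NC

Derivation:
Op 1: add NA@15 -> ring=[15:NA]
Op 2: route key 46: none >= 46, wrap to smallest pos 15 -> NA
Op 3: route key 36: none >= 36, wrap to smallest pos 15 -> NA
Op 4: route key 93: none >= 93, wrap to smallest pos 15 -> NA
Op 5: add NB@61 -> ring=[15:NA,61:NB]
Op 6: remove NA -> ring=[61:NB]
Op 7: route key 50: smallest pos >= 50 is 61 -> NB
Op 8: route key 99: none >= 99, wrap to smallest pos 61 -> NB
Op 9: route key 14: smallest pos >= 14 is 61 -> NB
Op 10: add NC@41 -> ring=[41:NC,61:NB]
Op 11: add ND@51 -> ring=[41:NC,51:ND,61:NB]
Op 12: route key 93: none >= 93, wrap to smallest pos 41 -> NC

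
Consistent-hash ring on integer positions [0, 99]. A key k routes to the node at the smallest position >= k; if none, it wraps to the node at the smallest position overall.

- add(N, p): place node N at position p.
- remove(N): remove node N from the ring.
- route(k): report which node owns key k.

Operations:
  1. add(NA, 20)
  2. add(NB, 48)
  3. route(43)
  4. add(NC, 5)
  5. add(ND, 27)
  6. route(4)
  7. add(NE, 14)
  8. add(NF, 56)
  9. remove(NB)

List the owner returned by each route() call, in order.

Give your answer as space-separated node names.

Answer: NB NC

Derivation:
Op 1: add NA@20 -> ring=[20:NA]
Op 2: add NB@48 -> ring=[20:NA,48:NB]
Op 3: route key 43: smallest pos >= 43 is 48 -> NB
Op 4: add NC@5 -> ring=[5:NC,20:NA,48:NB]
Op 5: add ND@27 -> ring=[5:NC,20:NA,27:ND,48:NB]
Op 6: route key 4: smallest pos >= 4 is 5 -> NC
Op 7: add NE@14 -> ring=[5:NC,14:NE,20:NA,27:ND,48:NB]
Op 8: add NF@56 -> ring=[5:NC,14:NE,20:NA,27:ND,48:NB,56:NF]
Op 9: remove NB -> ring=[5:NC,14:NE,20:NA,27:ND,56:NF]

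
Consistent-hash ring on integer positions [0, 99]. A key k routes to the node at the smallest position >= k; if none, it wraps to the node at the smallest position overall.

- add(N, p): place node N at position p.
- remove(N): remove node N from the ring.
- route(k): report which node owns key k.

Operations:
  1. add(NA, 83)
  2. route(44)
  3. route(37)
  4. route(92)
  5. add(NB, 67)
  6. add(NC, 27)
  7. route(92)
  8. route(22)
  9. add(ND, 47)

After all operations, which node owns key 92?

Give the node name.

Answer: NC

Derivation:
Op 1: add NA@83 -> ring=[83:NA]
Op 2: route key 44: smallest pos >= 44 is 83 -> NA
Op 3: route key 37: smallest pos >= 37 is 83 -> NA
Op 4: route key 92: none >= 92, wrap to smallest pos 83 -> NA
Op 5: add NB@67 -> ring=[67:NB,83:NA]
Op 6: add NC@27 -> ring=[27:NC,67:NB,83:NA]
Op 7: route key 92: none >= 92, wrap to smallest pos 27 -> NC
Op 8: route key 22: smallest pos >= 22 is 27 -> NC
Op 9: add ND@47 -> ring=[27:NC,47:ND,67:NB,83:NA]
Final route key 92: none >= 92, wrap to smallest pos 27 -> NC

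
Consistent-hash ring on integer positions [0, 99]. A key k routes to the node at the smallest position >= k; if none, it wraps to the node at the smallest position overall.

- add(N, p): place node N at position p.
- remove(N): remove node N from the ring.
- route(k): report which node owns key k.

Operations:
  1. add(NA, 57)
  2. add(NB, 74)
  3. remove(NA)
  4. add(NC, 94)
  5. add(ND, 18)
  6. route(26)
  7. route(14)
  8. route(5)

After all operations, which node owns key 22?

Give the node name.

Op 1: add NA@57 -> ring=[57:NA]
Op 2: add NB@74 -> ring=[57:NA,74:NB]
Op 3: remove NA -> ring=[74:NB]
Op 4: add NC@94 -> ring=[74:NB,94:NC]
Op 5: add ND@18 -> ring=[18:ND,74:NB,94:NC]
Op 6: route key 26: smallest pos >= 26 is 74 -> NB
Op 7: route key 14: smallest pos >= 14 is 18 -> ND
Op 8: route key 5: smallest pos >= 5 is 18 -> ND
Final route key 22: smallest pos >= 22 is 74 -> NB

Answer: NB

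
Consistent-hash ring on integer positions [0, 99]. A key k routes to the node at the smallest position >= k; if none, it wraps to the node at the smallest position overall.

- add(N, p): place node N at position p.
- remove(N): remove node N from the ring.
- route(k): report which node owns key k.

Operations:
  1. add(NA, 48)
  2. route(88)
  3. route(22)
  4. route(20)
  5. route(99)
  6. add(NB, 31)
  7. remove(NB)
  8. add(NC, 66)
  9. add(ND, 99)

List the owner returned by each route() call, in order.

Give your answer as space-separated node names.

Op 1: add NA@48 -> ring=[48:NA]
Op 2: route key 88: none >= 88, wrap to smallest pos 48 -> NA
Op 3: route key 22: smallest pos >= 22 is 48 -> NA
Op 4: route key 20: smallest pos >= 20 is 48 -> NA
Op 5: route key 99: none >= 99, wrap to smallest pos 48 -> NA
Op 6: add NB@31 -> ring=[31:NB,48:NA]
Op 7: remove NB -> ring=[48:NA]
Op 8: add NC@66 -> ring=[48:NA,66:NC]
Op 9: add ND@99 -> ring=[48:NA,66:NC,99:ND]

Answer: NA NA NA NA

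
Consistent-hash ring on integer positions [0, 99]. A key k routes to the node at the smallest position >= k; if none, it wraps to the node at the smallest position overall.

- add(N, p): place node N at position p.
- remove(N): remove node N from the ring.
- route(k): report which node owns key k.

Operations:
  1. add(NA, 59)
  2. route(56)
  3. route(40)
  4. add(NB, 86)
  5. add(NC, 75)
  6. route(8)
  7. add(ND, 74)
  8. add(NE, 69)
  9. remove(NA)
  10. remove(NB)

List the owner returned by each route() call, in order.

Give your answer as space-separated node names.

Op 1: add NA@59 -> ring=[59:NA]
Op 2: route key 56: smallest pos >= 56 is 59 -> NA
Op 3: route key 40: smallest pos >= 40 is 59 -> NA
Op 4: add NB@86 -> ring=[59:NA,86:NB]
Op 5: add NC@75 -> ring=[59:NA,75:NC,86:NB]
Op 6: route key 8: smallest pos >= 8 is 59 -> NA
Op 7: add ND@74 -> ring=[59:NA,74:ND,75:NC,86:NB]
Op 8: add NE@69 -> ring=[59:NA,69:NE,74:ND,75:NC,86:NB]
Op 9: remove NA -> ring=[69:NE,74:ND,75:NC,86:NB]
Op 10: remove NB -> ring=[69:NE,74:ND,75:NC]

Answer: NA NA NA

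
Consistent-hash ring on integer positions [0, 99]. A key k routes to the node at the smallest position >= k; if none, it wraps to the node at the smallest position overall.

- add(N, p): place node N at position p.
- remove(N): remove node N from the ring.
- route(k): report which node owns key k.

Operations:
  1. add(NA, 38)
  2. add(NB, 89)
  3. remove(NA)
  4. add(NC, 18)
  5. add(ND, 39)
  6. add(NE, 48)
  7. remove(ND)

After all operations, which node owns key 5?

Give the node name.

Answer: NC

Derivation:
Op 1: add NA@38 -> ring=[38:NA]
Op 2: add NB@89 -> ring=[38:NA,89:NB]
Op 3: remove NA -> ring=[89:NB]
Op 4: add NC@18 -> ring=[18:NC,89:NB]
Op 5: add ND@39 -> ring=[18:NC,39:ND,89:NB]
Op 6: add NE@48 -> ring=[18:NC,39:ND,48:NE,89:NB]
Op 7: remove ND -> ring=[18:NC,48:NE,89:NB]
Final route key 5: smallest pos >= 5 is 18 -> NC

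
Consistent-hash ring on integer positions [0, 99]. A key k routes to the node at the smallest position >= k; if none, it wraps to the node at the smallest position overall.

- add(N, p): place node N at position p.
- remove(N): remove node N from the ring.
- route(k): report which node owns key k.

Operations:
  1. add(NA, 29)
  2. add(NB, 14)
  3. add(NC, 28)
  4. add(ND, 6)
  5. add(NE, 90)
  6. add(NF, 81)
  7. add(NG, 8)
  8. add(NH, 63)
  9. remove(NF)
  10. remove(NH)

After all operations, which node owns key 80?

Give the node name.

Answer: NE

Derivation:
Op 1: add NA@29 -> ring=[29:NA]
Op 2: add NB@14 -> ring=[14:NB,29:NA]
Op 3: add NC@28 -> ring=[14:NB,28:NC,29:NA]
Op 4: add ND@6 -> ring=[6:ND,14:NB,28:NC,29:NA]
Op 5: add NE@90 -> ring=[6:ND,14:NB,28:NC,29:NA,90:NE]
Op 6: add NF@81 -> ring=[6:ND,14:NB,28:NC,29:NA,81:NF,90:NE]
Op 7: add NG@8 -> ring=[6:ND,8:NG,14:NB,28:NC,29:NA,81:NF,90:NE]
Op 8: add NH@63 -> ring=[6:ND,8:NG,14:NB,28:NC,29:NA,63:NH,81:NF,90:NE]
Op 9: remove NF -> ring=[6:ND,8:NG,14:NB,28:NC,29:NA,63:NH,90:NE]
Op 10: remove NH -> ring=[6:ND,8:NG,14:NB,28:NC,29:NA,90:NE]
Final route key 80: smallest pos >= 80 is 90 -> NE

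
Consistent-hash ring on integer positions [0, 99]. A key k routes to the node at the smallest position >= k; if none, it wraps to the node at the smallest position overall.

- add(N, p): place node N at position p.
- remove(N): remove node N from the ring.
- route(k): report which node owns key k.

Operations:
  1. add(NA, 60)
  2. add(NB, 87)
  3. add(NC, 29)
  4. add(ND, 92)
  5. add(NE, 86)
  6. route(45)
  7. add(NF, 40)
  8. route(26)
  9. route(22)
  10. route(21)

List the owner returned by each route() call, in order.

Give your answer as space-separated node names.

Answer: NA NC NC NC

Derivation:
Op 1: add NA@60 -> ring=[60:NA]
Op 2: add NB@87 -> ring=[60:NA,87:NB]
Op 3: add NC@29 -> ring=[29:NC,60:NA,87:NB]
Op 4: add ND@92 -> ring=[29:NC,60:NA,87:NB,92:ND]
Op 5: add NE@86 -> ring=[29:NC,60:NA,86:NE,87:NB,92:ND]
Op 6: route key 45: smallest pos >= 45 is 60 -> NA
Op 7: add NF@40 -> ring=[29:NC,40:NF,60:NA,86:NE,87:NB,92:ND]
Op 8: route key 26: smallest pos >= 26 is 29 -> NC
Op 9: route key 22: smallest pos >= 22 is 29 -> NC
Op 10: route key 21: smallest pos >= 21 is 29 -> NC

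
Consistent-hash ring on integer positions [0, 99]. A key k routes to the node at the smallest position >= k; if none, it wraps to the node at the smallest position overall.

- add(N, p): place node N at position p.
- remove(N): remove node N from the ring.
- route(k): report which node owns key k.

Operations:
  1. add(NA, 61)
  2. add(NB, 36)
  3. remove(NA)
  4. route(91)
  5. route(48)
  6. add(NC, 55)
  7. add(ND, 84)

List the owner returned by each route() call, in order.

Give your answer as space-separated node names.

Op 1: add NA@61 -> ring=[61:NA]
Op 2: add NB@36 -> ring=[36:NB,61:NA]
Op 3: remove NA -> ring=[36:NB]
Op 4: route key 91: none >= 91, wrap to smallest pos 36 -> NB
Op 5: route key 48: none >= 48, wrap to smallest pos 36 -> NB
Op 6: add NC@55 -> ring=[36:NB,55:NC]
Op 7: add ND@84 -> ring=[36:NB,55:NC,84:ND]

Answer: NB NB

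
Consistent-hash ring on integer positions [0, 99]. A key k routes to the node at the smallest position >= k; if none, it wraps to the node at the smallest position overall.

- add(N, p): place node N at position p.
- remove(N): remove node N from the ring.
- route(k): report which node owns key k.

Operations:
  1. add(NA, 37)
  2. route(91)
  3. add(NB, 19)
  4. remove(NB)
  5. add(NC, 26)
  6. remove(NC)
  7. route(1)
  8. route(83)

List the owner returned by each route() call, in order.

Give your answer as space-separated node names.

Op 1: add NA@37 -> ring=[37:NA]
Op 2: route key 91: none >= 91, wrap to smallest pos 37 -> NA
Op 3: add NB@19 -> ring=[19:NB,37:NA]
Op 4: remove NB -> ring=[37:NA]
Op 5: add NC@26 -> ring=[26:NC,37:NA]
Op 6: remove NC -> ring=[37:NA]
Op 7: route key 1: smallest pos >= 1 is 37 -> NA
Op 8: route key 83: none >= 83, wrap to smallest pos 37 -> NA

Answer: NA NA NA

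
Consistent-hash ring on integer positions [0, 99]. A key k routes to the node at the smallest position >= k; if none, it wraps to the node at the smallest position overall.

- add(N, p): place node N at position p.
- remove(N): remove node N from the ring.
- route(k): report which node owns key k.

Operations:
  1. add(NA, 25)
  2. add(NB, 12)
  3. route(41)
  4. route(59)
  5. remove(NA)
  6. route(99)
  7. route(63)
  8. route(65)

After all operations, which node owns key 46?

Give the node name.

Answer: NB

Derivation:
Op 1: add NA@25 -> ring=[25:NA]
Op 2: add NB@12 -> ring=[12:NB,25:NA]
Op 3: route key 41: none >= 41, wrap to smallest pos 12 -> NB
Op 4: route key 59: none >= 59, wrap to smallest pos 12 -> NB
Op 5: remove NA -> ring=[12:NB]
Op 6: route key 99: none >= 99, wrap to smallest pos 12 -> NB
Op 7: route key 63: none >= 63, wrap to smallest pos 12 -> NB
Op 8: route key 65: none >= 65, wrap to smallest pos 12 -> NB
Final route key 46: none >= 46, wrap to smallest pos 12 -> NB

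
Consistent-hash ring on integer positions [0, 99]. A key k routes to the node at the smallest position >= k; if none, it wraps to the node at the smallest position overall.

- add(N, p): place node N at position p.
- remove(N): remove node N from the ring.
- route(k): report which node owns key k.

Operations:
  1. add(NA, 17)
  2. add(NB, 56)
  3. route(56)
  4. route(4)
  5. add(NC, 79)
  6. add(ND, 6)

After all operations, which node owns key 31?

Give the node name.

Op 1: add NA@17 -> ring=[17:NA]
Op 2: add NB@56 -> ring=[17:NA,56:NB]
Op 3: route key 56: smallest pos >= 56 is 56 -> NB
Op 4: route key 4: smallest pos >= 4 is 17 -> NA
Op 5: add NC@79 -> ring=[17:NA,56:NB,79:NC]
Op 6: add ND@6 -> ring=[6:ND,17:NA,56:NB,79:NC]
Final route key 31: smallest pos >= 31 is 56 -> NB

Answer: NB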